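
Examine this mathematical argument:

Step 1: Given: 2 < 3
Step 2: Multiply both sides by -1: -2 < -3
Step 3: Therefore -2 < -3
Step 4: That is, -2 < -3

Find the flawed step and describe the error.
Step 2: Multiply both sides by -1: -2 < -3

Step 2 multiplies both sides by -1 but fails to reverse the inequality sign. When multiplying (or dividing) an inequality by a negative number, the direction must be reversed. Since 2 < 3, we should get -2 > -3, i.e., -2 > -3.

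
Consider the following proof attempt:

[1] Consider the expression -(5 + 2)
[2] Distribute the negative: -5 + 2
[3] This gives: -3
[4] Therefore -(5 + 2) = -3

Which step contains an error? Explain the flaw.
Step 2: Distribute the negative: -5 + 2

Step 2 incorrectly distributes the negative sign. The correct distribution is -(5 + 2) = -5 - 2 = -7. The negative must be applied to both terms, not just the first. The error treats -(5 + 2) as -5 + 2, which equals -3 instead of -7.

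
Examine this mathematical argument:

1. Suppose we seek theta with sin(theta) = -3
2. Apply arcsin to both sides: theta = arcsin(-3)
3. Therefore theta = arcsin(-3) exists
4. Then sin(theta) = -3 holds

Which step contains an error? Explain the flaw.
Step 2: Apply arcsin to both sides: theta = arcsin(-3)

Step 2 applies arcsin to -3. However, arcsin(x) is only defined for x in [-1, 1] because sin(theta) can only produce values in that range. Since |-3| > 1, arcsin(-3) is undefined. There is no angle whose sine equals -3.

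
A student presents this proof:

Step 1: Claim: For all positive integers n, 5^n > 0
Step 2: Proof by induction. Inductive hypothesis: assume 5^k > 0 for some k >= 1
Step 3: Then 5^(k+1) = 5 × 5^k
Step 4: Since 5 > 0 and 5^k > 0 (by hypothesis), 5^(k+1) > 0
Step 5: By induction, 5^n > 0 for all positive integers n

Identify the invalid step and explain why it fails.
Step 5: By induction, 5^n > 0 for all positive integers n

Step 5 concludes the proof by induction, but no base case was ever established. A valid induction proof requires: (1) a base case proving 5^1 > 0, and (2) an inductive step showing IF 5^k > 0 THEN 5^(k+1) > 0. Steps 2-4 correctly establish the inductive step, but without the base case the conclusion in step 5 does not follow.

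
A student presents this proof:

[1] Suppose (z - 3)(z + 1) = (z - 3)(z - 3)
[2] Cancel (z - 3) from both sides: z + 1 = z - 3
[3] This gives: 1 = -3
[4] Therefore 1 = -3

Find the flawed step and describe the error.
Step 2: Cancel (z - 3) from both sides: z + 1 = z - 3

Step 2 cancels (z - 3) from both sides. This is only valid if (z - 3) ≠ 0, i.e., z ≠ 3. When z = 3, both sides equal zero regardless of the other factors. The correct approach requires considering z = 3 as a separate case.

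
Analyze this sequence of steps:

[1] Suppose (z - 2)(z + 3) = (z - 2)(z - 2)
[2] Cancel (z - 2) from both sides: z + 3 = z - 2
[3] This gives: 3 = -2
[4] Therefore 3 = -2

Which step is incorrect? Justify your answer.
Step 2: Cancel (z - 2) from both sides: z + 3 = z - 2

Step 2 cancels (z - 2) from both sides. This is only valid if (z - 2) ≠ 0, i.e., z ≠ 2. When z = 2, both sides equal zero regardless of the other factors. The correct approach requires considering z = 2 as a separate case.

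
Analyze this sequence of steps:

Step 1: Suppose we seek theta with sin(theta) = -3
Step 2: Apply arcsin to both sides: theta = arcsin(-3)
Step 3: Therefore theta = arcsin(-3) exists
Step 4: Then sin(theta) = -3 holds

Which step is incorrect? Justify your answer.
Step 2: Apply arcsin to both sides: theta = arcsin(-3)

Step 2 applies arcsin to -3. However, arcsin(x) is only defined for x in [-1, 1] because sin(theta) can only produce values in that range. Since |-3| > 1, arcsin(-3) is undefined. There is no angle whose sine equals -3.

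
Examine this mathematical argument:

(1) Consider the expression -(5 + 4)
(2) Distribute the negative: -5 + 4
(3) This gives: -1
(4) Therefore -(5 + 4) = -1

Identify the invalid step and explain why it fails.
Step 2: Distribute the negative: -5 + 4

Step 2 incorrectly distributes the negative sign. The correct distribution is -(5 + 4) = -5 - 4 = -9. The negative must be applied to both terms, not just the first. The error treats -(5 + 4) as -5 + 4, which equals -1 instead of -9.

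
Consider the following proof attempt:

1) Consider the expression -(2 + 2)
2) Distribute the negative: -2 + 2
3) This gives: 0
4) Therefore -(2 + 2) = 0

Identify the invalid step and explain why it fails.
Step 2: Distribute the negative: -2 + 2

Step 2 incorrectly distributes the negative sign. The correct distribution is -(2 + 2) = -2 - 2 = -4. The negative must be applied to both terms, not just the first. The error treats -(2 + 2) as -2 + 2, which equals 0 instead of -4.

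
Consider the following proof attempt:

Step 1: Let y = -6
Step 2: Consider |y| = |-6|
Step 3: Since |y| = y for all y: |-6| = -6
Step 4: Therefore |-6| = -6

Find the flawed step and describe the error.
Step 3: Since |y| = y for all y: |-6| = -6

Step 3 incorrectly states that |y| = y for all y. The correct definition is |y| = y when y >= 0, and |y| = -y when y < 0. Since -6 < 0, we have |-6| = -(-6) = 6, not -6.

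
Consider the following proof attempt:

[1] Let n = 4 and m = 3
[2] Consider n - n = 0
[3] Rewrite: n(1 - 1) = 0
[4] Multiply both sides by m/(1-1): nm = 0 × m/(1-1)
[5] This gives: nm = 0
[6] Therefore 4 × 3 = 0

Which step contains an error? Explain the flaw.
Step 4: Multiply both sides by m/(1-1): nm = 0 × m/(1-1)

Step 4 multiplies both sides by m/(1-1). However, 1-1 = 0, so this is multiplication by m/0, which is undefined. We cannot multiply by an undefined expression.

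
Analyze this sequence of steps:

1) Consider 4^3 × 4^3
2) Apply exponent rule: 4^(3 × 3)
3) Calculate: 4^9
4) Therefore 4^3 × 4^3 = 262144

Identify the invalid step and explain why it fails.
Step 2: Apply exponent rule: 4^(3 × 3)

Step 2 incorrectly states that a^b × a^c = a^(b×c). The correct rule is a^b × a^c = a^(b+c). The actual value is 4^3 × 4^3 = 4^6 = 4096, not 4^9 = 262144.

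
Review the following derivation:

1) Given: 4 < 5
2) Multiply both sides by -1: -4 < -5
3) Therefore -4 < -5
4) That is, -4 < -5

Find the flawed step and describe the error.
Step 2: Multiply both sides by -1: -4 < -5

Step 2 multiplies both sides by -1 but fails to reverse the inequality sign. When multiplying (or dividing) an inequality by a negative number, the direction must be reversed. Since 4 < 5, we should get -4 > -5, i.e., -4 > -5.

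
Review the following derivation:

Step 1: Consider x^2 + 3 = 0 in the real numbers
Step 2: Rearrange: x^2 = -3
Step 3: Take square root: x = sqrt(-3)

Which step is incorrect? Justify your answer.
Step 3: Take square root: x = sqrt(-3)

Step 3 takes the square root of -3, which is negative. In the real number system, the square root of a negative number is undefined. The equation x^2 + 3 = 0 has no real solutions. Square roots of negative numbers only exist in the complex numbers.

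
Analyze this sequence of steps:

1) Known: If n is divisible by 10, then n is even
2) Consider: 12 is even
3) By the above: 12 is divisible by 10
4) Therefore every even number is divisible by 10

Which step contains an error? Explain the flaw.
Step 3: By the above: 12 is divisible by 10

Step 3 commits the fallacy of affirming the consequent. The known fact 'divisible by 10 → even' does NOT imply 'even → divisible by 10'. That would be the converse, which is false. For example, 12 is even but 12 ÷ 10 = 1.20, which is not an integer.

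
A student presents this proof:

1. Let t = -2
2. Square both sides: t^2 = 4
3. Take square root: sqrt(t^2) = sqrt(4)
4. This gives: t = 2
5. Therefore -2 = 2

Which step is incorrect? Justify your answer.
Step 4: This gives: t = 2

Step 4 incorrectly states that sqrt(t^2) = t. The correct identity is sqrt(t^2) = |t|. Since t = -2 < 0, we have sqrt(t^2) = |-2| = 2, not t = -2.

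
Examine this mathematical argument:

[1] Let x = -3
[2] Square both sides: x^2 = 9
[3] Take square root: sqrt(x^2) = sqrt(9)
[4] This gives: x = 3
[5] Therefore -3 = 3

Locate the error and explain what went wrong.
Step 4: This gives: x = 3

Step 4 incorrectly states that sqrt(x^2) = x. The correct identity is sqrt(x^2) = |x|. Since x = -3 < 0, we have sqrt(x^2) = |-3| = 3, not x = -3.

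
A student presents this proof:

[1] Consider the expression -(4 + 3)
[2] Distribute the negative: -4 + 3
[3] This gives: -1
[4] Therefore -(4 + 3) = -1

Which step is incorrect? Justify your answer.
Step 2: Distribute the negative: -4 + 3

Step 2 incorrectly distributes the negative sign. The correct distribution is -(4 + 3) = -4 - 3 = -7. The negative must be applied to both terms, not just the first. The error treats -(4 + 3) as -4 + 3, which equals -1 instead of -7.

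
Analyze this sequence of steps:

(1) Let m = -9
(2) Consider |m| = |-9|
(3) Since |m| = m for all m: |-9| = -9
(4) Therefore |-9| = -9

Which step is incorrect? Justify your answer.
Step 3: Since |m| = m for all m: |-9| = -9

Step 3 incorrectly states that |m| = m for all m. The correct definition is |m| = m when m >= 0, and |m| = -m when m < 0. Since -9 < 0, we have |-9| = -(-9) = 9, not -9.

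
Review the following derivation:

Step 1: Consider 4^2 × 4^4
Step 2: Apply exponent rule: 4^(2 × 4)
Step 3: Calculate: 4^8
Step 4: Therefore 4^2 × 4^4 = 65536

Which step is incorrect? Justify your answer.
Step 2: Apply exponent rule: 4^(2 × 4)

Step 2 incorrectly states that a^b × a^c = a^(b×c). The correct rule is a^b × a^c = a^(b+c). The actual value is 4^2 × 4^4 = 4^6 = 4096, not 4^8 = 65536.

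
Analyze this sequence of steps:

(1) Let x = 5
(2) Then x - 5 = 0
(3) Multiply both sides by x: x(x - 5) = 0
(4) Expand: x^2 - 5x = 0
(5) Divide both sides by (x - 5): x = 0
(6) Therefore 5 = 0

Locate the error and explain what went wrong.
Step 5: Divide both sides by (x - 5): x = 0

Step 5 divides both sides by (x - 5). However, since x = 5, we have (x - 5) = 0. Division by zero is undefined, making this step invalid.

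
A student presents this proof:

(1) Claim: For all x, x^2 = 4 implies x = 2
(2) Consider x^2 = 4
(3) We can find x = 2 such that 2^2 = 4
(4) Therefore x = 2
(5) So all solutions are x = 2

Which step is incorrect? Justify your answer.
Step 4: Therefore x = 2

Step 4 incorrectly concludes that x = 2 is the only solution. The proof shows that x = 2 is A solution (existence), but does not show it is the ONLY solution (uniqueness). In fact, x = -2 is also a solution since (-2)^2 = 4. Finding one solution doesn't prove there are no others.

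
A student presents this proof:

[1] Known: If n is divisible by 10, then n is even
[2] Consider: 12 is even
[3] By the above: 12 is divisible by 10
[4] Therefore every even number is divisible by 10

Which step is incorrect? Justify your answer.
Step 3: By the above: 12 is divisible by 10

Step 3 commits the fallacy of affirming the consequent. The known fact 'divisible by 10 → even' does NOT imply 'even → divisible by 10'. That would be the converse, which is false. For example, 12 is even but 12 ÷ 10 = 1.20, which is not an integer.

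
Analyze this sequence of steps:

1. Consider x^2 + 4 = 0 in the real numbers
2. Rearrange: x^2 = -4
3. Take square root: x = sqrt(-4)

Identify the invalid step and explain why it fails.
Step 3: Take square root: x = sqrt(-4)

Step 3 takes the square root of -4, which is negative. In the real number system, the square root of a negative number is undefined. The equation x^2 + 4 = 0 has no real solutions. Square roots of negative numbers only exist in the complex numbers.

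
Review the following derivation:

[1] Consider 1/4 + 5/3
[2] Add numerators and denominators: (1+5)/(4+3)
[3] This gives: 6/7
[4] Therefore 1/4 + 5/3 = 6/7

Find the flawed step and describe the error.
Step 2: Add numerators and denominators: (1+5)/(4+3)

Step 2 incorrectly adds fractions by separately adding numerators and denominators. This is wrong. The correct method requires a common denominator: 1/4 + 5/3 = (1×3 + 5×4)/(4×3) = 23/12 = 23/12. The method used gives 6/7, which is different.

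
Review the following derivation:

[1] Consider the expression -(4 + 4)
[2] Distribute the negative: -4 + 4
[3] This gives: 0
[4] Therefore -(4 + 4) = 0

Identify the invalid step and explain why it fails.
Step 2: Distribute the negative: -4 + 4

Step 2 incorrectly distributes the negative sign. The correct distribution is -(4 + 4) = -4 - 4 = -8. The negative must be applied to both terms, not just the first. The error treats -(4 + 4) as -4 + 4, which equals 0 instead of -8.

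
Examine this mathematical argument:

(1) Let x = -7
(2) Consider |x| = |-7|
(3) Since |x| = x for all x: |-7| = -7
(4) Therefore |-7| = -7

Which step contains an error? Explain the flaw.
Step 3: Since |x| = x for all x: |-7| = -7

Step 3 incorrectly states that |x| = x for all x. The correct definition is |x| = x when x >= 0, and |x| = -x when x < 0. Since -7 < 0, we have |-7| = -(-7) = 7, not -7.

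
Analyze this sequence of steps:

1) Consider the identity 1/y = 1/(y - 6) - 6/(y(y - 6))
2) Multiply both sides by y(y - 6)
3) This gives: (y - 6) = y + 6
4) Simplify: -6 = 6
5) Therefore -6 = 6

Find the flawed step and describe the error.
Step 3: This gives: (y - 6) = y + 6

Step 3 makes a sign error when clearing denominators. Multiplying -6/(y(y - 6)) by y(y - 6) gives -6, not +6. The correct result is (y - 6) = y - 6, which is trivially true, not (y - 6) = y + 6. (Step 1 is a valid identity: 1/(y - 6) - 6/(y(y - 6)) = (y - 6)/(y(y - 6)) = 1/y.)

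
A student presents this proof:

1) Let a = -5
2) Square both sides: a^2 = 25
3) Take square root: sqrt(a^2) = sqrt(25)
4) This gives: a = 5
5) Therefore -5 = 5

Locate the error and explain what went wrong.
Step 4: This gives: a = 5

Step 4 incorrectly states that sqrt(a^2) = a. The correct identity is sqrt(a^2) = |a|. Since a = -5 < 0, we have sqrt(a^2) = |-5| = 5, not a = -5.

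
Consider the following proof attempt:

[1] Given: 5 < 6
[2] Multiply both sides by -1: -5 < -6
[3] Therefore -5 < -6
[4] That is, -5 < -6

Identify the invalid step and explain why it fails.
Step 2: Multiply both sides by -1: -5 < -6

Step 2 multiplies both sides by -1 but fails to reverse the inequality sign. When multiplying (or dividing) an inequality by a negative number, the direction must be reversed. Since 5 < 6, we should get -5 > -6, i.e., -5 > -6.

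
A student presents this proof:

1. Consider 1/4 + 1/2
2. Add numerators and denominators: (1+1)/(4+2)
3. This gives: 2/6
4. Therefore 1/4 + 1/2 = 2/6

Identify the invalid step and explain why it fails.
Step 2: Add numerators and denominators: (1+1)/(4+2)

Step 2 incorrectly adds fractions by separately adding numerators and denominators. This is wrong. The correct method requires a common denominator: 1/4 + 1/2 = (1×2 + 1×4)/(4×2) = 6/8 = 3/4. The method used gives 2/6, which is different.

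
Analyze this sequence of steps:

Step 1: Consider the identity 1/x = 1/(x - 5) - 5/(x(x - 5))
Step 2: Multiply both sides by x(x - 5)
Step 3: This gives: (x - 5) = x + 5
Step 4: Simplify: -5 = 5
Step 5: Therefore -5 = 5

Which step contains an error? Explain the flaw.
Step 3: This gives: (x - 5) = x + 5

Step 3 makes a sign error when clearing denominators. Multiplying -5/(x(x - 5)) by x(x - 5) gives -5, not +5. The correct result is (x - 5) = x - 5, which is trivially true, not (x - 5) = x + 5. (Step 1 is a valid identity: 1/(x - 5) - 5/(x(x - 5)) = (x - 5)/(x(x - 5)) = 1/x.)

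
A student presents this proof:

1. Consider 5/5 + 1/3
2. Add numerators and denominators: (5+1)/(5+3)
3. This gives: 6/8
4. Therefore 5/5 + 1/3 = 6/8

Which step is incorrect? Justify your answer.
Step 2: Add numerators and denominators: (5+1)/(5+3)

Step 2 incorrectly adds fractions by separately adding numerators and denominators. This is wrong. The correct method requires a common denominator: 5/5 + 1/3 = (5×3 + 1×5)/(5×3) = 20/15 = 4/3. The method used gives 6/8, which is different.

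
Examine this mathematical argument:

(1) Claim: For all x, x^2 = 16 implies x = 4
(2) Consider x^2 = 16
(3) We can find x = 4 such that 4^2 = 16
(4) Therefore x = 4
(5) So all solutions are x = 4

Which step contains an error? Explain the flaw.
Step 4: Therefore x = 4

Step 4 incorrectly concludes that x = 4 is the only solution. The proof shows that x = 4 is A solution (existence), but does not show it is the ONLY solution (uniqueness). In fact, x = -4 is also a solution since (-4)^2 = 16. Finding one solution doesn't prove there are no others.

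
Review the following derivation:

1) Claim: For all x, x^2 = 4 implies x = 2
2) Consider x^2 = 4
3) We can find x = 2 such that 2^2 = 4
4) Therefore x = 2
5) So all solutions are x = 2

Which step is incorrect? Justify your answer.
Step 4: Therefore x = 2

Step 4 incorrectly concludes that x = 2 is the only solution. The proof shows that x = 2 is A solution (existence), but does not show it is the ONLY solution (uniqueness). In fact, x = -2 is also a solution since (-2)^2 = 4. Finding one solution doesn't prove there are no others.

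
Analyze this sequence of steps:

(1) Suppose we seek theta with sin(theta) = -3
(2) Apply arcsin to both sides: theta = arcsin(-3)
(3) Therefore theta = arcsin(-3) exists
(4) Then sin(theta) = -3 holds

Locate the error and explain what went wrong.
Step 2: Apply arcsin to both sides: theta = arcsin(-3)

Step 2 applies arcsin to -3. However, arcsin(x) is only defined for x in [-1, 1] because sin(theta) can only produce values in that range. Since |-3| > 1, arcsin(-3) is undefined. There is no angle whose sine equals -3.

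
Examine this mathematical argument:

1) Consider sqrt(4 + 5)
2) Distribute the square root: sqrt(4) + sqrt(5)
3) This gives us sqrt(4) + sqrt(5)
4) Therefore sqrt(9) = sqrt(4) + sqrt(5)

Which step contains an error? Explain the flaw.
Step 2: Distribute the square root: sqrt(4) + sqrt(5)

Step 2 incorrectly 'distributes' the square root over addition. The square root function does not distribute: sqrt(a + b) ≠ sqrt(a) + sqrt(b). In fact, sqrt(4 + 5) = sqrt(9) ≈ 3.0000, while sqrt(4) + sqrt(5) ≈ 4.2361.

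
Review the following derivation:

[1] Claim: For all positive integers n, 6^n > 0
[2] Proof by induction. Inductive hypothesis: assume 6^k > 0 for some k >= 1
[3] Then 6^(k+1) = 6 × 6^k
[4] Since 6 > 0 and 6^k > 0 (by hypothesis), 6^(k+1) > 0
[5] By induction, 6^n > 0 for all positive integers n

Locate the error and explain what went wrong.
Step 5: By induction, 6^n > 0 for all positive integers n

Step 5 concludes the proof by induction, but no base case was ever established. A valid induction proof requires: (1) a base case proving 6^1 > 0, and (2) an inductive step showing IF 6^k > 0 THEN 6^(k+1) > 0. Steps 2-4 correctly establish the inductive step, but without the base case the conclusion in step 5 does not follow.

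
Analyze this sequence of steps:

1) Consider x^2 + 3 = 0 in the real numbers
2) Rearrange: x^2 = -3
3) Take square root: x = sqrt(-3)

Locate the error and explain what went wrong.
Step 3: Take square root: x = sqrt(-3)

Step 3 takes the square root of -3, which is negative. In the real number system, the square root of a negative number is undefined. The equation x^2 + 3 = 0 has no real solutions. Square roots of negative numbers only exist in the complex numbers.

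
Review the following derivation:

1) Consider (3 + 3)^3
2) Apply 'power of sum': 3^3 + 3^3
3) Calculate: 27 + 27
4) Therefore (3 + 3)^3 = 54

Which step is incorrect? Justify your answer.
Step 2: Apply 'power of sum': 3^3 + 3^3

Step 2 incorrectly applies a non-existent rule '(a+b)^n = a^n + b^n'. This is false in general. The correct expansion uses the binomial theorem. The actual value is (3 + 3)^3 = 6^3 = 216, not 54.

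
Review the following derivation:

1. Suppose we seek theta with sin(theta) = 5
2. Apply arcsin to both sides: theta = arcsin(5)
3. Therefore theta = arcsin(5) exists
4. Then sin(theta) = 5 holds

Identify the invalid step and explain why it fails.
Step 2: Apply arcsin to both sides: theta = arcsin(5)

Step 2 applies arcsin to 5. However, arcsin(x) is only defined for x in [-1, 1] because sin(theta) can only produce values in that range. Since |5| > 1, arcsin(5) is undefined. There is no angle whose sine equals 5.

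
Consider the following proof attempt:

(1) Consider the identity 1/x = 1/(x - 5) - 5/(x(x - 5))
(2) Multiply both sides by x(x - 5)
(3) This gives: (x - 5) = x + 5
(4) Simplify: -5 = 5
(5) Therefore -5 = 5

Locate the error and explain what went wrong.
Step 3: This gives: (x - 5) = x + 5

Step 3 makes a sign error when clearing denominators. Multiplying -5/(x(x - 5)) by x(x - 5) gives -5, not +5. The correct result is (x - 5) = x - 5, which is trivially true, not (x - 5) = x + 5. (Step 1 is a valid identity: 1/(x - 5) - 5/(x(x - 5)) = (x - 5)/(x(x - 5)) = 1/x.)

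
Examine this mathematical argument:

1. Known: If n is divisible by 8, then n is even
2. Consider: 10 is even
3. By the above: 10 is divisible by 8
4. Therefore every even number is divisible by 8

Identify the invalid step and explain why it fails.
Step 3: By the above: 10 is divisible by 8

Step 3 commits the fallacy of affirming the consequent. The known fact 'divisible by 8 → even' does NOT imply 'even → divisible by 8'. That would be the converse, which is false. For example, 10 is even but 10 ÷ 8 = 1.25, which is not an integer.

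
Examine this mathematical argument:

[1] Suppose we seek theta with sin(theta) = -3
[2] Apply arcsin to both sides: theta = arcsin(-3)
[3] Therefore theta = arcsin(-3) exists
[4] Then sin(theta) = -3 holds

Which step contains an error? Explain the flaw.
Step 2: Apply arcsin to both sides: theta = arcsin(-3)

Step 2 applies arcsin to -3. However, arcsin(x) is only defined for x in [-1, 1] because sin(theta) can only produce values in that range. Since |-3| > 1, arcsin(-3) is undefined. There is no angle whose sine equals -3.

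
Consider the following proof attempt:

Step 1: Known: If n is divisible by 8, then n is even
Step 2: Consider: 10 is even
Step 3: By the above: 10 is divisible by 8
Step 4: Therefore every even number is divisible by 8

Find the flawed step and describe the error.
Step 3: By the above: 10 is divisible by 8

Step 3 commits the fallacy of affirming the consequent. The known fact 'divisible by 8 → even' does NOT imply 'even → divisible by 8'. That would be the converse, which is false. For example, 10 is even but 10 ÷ 8 = 1.25, which is not an integer.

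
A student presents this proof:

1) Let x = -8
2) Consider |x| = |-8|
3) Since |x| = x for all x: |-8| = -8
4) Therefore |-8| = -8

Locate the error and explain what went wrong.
Step 3: Since |x| = x for all x: |-8| = -8

Step 3 incorrectly states that |x| = x for all x. The correct definition is |x| = x when x >= 0, and |x| = -x when x < 0. Since -8 < 0, we have |-8| = -(-8) = 8, not -8.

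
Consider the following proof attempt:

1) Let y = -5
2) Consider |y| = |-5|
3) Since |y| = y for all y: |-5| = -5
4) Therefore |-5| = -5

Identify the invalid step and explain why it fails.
Step 3: Since |y| = y for all y: |-5| = -5

Step 3 incorrectly states that |y| = y for all y. The correct definition is |y| = y when y >= 0, and |y| = -y when y < 0. Since -5 < 0, we have |-5| = -(-5) = 5, not -5.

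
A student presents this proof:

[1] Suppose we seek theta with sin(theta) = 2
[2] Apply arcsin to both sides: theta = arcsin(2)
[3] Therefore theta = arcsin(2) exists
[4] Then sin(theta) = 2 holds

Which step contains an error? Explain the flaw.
Step 2: Apply arcsin to both sides: theta = arcsin(2)

Step 2 applies arcsin to 2. However, arcsin(x) is only defined for x in [-1, 1] because sin(theta) can only produce values in that range. Since |2| > 1, arcsin(2) is undefined. There is no angle whose sine equals 2.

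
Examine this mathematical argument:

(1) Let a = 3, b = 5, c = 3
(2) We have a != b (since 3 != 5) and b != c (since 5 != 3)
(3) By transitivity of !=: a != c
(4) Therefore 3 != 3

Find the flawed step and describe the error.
Step 3: By transitivity of !=: a != c

Step 3 incorrectly applies transitivity to the '!=' relation. Transitivity states: if a R b and b R c, then a R c. However, '!=' is not transitive. Counterexample: 3 != 5 and 5 != 3, but 3 = 3 (both equal 3). Transitivity holds for relations like <, <=, =, but not for !=.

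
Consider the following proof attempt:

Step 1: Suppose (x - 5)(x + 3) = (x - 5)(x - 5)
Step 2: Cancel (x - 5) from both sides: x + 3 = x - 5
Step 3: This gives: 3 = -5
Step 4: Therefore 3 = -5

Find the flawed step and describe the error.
Step 2: Cancel (x - 5) from both sides: x + 3 = x - 5

Step 2 cancels (x - 5) from both sides. This is only valid if (x - 5) ≠ 0, i.e., x ≠ 5. When x = 5, both sides equal zero regardless of the other factors. The correct approach requires considering x = 5 as a separate case.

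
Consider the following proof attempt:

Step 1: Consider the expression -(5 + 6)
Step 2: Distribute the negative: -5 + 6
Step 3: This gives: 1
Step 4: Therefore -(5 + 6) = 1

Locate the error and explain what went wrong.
Step 2: Distribute the negative: -5 + 6

Step 2 incorrectly distributes the negative sign. The correct distribution is -(5 + 6) = -5 - 6 = -11. The negative must be applied to both terms, not just the first. The error treats -(5 + 6) as -5 + 6, which equals 1 instead of -11.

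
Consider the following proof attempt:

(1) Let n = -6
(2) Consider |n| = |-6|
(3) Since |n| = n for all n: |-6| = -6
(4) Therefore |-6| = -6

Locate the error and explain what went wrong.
Step 3: Since |n| = n for all n: |-6| = -6

Step 3 incorrectly states that |n| = n for all n. The correct definition is |n| = n when n >= 0, and |n| = -n when n < 0. Since -6 < 0, we have |-6| = -(-6) = 6, not -6.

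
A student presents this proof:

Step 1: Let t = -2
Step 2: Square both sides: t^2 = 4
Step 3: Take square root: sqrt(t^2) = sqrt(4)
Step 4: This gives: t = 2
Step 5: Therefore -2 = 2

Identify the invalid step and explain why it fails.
Step 4: This gives: t = 2

Step 4 incorrectly states that sqrt(t^2) = t. The correct identity is sqrt(t^2) = |t|. Since t = -2 < 0, we have sqrt(t^2) = |-2| = 2, not t = -2.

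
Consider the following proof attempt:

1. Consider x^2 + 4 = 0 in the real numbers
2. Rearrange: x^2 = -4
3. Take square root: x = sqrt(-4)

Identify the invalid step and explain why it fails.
Step 3: Take square root: x = sqrt(-4)

Step 3 takes the square root of -4, which is negative. In the real number system, the square root of a negative number is undefined. The equation x^2 + 4 = 0 has no real solutions. Square roots of negative numbers only exist in the complex numbers.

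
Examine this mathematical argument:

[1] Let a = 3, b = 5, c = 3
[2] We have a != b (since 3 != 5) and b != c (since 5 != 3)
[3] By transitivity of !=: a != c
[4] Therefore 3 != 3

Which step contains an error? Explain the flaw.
Step 3: By transitivity of !=: a != c

Step 3 incorrectly applies transitivity to the '!=' relation. Transitivity states: if a R b and b R c, then a R c. However, '!=' is not transitive. Counterexample: 3 != 5 and 5 != 3, but 3 = 3 (both equal 3). Transitivity holds for relations like <, <=, =, but not for !=.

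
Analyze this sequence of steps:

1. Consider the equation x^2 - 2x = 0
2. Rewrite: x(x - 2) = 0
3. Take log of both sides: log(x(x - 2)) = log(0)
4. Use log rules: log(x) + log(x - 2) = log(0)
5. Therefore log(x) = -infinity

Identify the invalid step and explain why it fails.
Step 3: Take log of both sides: log(x(x - 2)) = log(0)

Step 3 takes the logarithm of both sides, resulting in log(0) on the right side. The logarithm is only defined for positive numbers; log(0) is undefined (approaches negative infinity). This operation is invalid.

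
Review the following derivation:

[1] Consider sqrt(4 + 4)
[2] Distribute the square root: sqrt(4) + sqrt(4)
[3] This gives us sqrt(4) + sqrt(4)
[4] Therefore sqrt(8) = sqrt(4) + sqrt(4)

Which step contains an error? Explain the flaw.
Step 2: Distribute the square root: sqrt(4) + sqrt(4)

Step 2 incorrectly 'distributes' the square root over addition. The square root function does not distribute: sqrt(a + b) ≠ sqrt(a) + sqrt(b). In fact, sqrt(4 + 4) = sqrt(8) ≈ 2.8284, while sqrt(4) + sqrt(4) ≈ 4.0000.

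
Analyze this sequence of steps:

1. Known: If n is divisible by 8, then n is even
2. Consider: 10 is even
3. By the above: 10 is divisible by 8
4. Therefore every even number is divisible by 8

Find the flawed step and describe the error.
Step 3: By the above: 10 is divisible by 8

Step 3 commits the fallacy of affirming the consequent. The known fact 'divisible by 8 → even' does NOT imply 'even → divisible by 8'. That would be the converse, which is false. For example, 10 is even but 10 ÷ 8 = 1.25, which is not an integer.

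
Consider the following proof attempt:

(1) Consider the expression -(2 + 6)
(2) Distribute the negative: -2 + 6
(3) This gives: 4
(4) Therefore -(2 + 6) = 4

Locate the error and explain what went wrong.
Step 2: Distribute the negative: -2 + 6

Step 2 incorrectly distributes the negative sign. The correct distribution is -(2 + 6) = -2 - 6 = -8. The negative must be applied to both terms, not just the first. The error treats -(2 + 6) as -2 + 6, which equals 4 instead of -8.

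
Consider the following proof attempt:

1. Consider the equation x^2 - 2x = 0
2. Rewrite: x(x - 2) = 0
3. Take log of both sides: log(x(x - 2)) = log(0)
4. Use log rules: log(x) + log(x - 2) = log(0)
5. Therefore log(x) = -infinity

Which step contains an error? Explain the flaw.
Step 3: Take log of both sides: log(x(x - 2)) = log(0)

Step 3 takes the logarithm of both sides, resulting in log(0) on the right side. The logarithm is only defined for positive numbers; log(0) is undefined (approaches negative infinity). This operation is invalid.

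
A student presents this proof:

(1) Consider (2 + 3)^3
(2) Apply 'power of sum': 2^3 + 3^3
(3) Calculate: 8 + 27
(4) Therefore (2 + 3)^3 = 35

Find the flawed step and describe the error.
Step 2: Apply 'power of sum': 2^3 + 3^3

Step 2 incorrectly applies a non-existent rule '(a+b)^n = a^n + b^n'. This is false in general. The correct expansion uses the binomial theorem. The actual value is (2 + 3)^3 = 5^3 = 125, not 35.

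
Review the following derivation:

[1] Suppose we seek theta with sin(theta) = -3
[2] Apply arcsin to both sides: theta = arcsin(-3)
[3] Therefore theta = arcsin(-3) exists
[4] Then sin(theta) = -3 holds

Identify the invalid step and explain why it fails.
Step 2: Apply arcsin to both sides: theta = arcsin(-3)

Step 2 applies arcsin to -3. However, arcsin(x) is only defined for x in [-1, 1] because sin(theta) can only produce values in that range. Since |-3| > 1, arcsin(-3) is undefined. There is no angle whose sine equals -3.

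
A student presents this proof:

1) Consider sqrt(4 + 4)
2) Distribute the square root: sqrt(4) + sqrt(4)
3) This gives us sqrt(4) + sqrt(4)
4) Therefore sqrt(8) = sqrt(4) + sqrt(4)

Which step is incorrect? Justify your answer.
Step 2: Distribute the square root: sqrt(4) + sqrt(4)

Step 2 incorrectly 'distributes' the square root over addition. The square root function does not distribute: sqrt(a + b) ≠ sqrt(a) + sqrt(b). In fact, sqrt(4 + 4) = sqrt(8) ≈ 2.8284, while sqrt(4) + sqrt(4) ≈ 4.0000.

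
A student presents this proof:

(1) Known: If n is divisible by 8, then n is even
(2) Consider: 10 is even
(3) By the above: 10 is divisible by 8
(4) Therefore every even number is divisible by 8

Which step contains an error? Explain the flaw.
Step 3: By the above: 10 is divisible by 8

Step 3 commits the fallacy of affirming the consequent. The known fact 'divisible by 8 → even' does NOT imply 'even → divisible by 8'. That would be the converse, which is false. For example, 10 is even but 10 ÷ 8 = 1.25, which is not an integer.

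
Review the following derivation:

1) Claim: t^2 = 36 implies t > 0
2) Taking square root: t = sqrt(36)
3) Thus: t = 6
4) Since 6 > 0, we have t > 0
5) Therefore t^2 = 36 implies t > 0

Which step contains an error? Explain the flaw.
Step 2: Taking square root: t = sqrt(36)

Step 2 takes the square root and assumes the positive root only. The equation t^2 = 36 actually has two solutions: t = 6 and t = -6. The proof silently assumes t > 0 without justification, then uses this assumption to conclude t > 0, which is circular. The counterexample t = -6 shows the claim is false.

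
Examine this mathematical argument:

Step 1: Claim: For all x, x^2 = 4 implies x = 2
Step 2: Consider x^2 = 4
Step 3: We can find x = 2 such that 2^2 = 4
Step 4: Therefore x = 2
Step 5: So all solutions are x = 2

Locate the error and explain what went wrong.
Step 4: Therefore x = 2

Step 4 incorrectly concludes that x = 2 is the only solution. The proof shows that x = 2 is A solution (existence), but does not show it is the ONLY solution (uniqueness). In fact, x = -2 is also a solution since (-2)^2 = 4. Finding one solution doesn't prove there are no others.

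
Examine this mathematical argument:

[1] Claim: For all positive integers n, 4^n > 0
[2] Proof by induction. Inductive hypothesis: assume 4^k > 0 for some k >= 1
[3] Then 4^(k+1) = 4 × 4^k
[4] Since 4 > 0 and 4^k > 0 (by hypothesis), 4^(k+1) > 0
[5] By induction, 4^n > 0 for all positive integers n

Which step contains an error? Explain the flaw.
Step 5: By induction, 4^n > 0 for all positive integers n

Step 5 concludes the proof by induction, but no base case was ever established. A valid induction proof requires: (1) a base case proving 4^1 > 0, and (2) an inductive step showing IF 4^k > 0 THEN 4^(k+1) > 0. Steps 2-4 correctly establish the inductive step, but without the base case the conclusion in step 5 does not follow.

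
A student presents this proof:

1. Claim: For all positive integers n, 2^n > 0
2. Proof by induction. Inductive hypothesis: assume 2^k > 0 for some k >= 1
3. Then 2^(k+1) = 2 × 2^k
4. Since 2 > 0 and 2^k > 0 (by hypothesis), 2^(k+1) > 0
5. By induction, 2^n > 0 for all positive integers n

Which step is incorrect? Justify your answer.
Step 5: By induction, 2^n > 0 for all positive integers n

Step 5 concludes the proof by induction, but no base case was ever established. A valid induction proof requires: (1) a base case proving 2^1 > 0, and (2) an inductive step showing IF 2^k > 0 THEN 2^(k+1) > 0. Steps 2-4 correctly establish the inductive step, but without the base case the conclusion in step 5 does not follow.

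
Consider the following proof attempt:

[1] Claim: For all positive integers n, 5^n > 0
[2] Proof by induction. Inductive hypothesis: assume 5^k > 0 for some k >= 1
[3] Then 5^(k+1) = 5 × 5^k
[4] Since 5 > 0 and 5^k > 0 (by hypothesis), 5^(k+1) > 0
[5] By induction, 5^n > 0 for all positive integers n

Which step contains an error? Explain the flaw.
Step 5: By induction, 5^n > 0 for all positive integers n

Step 5 concludes the proof by induction, but no base case was ever established. A valid induction proof requires: (1) a base case proving 5^1 > 0, and (2) an inductive step showing IF 5^k > 0 THEN 5^(k+1) > 0. Steps 2-4 correctly establish the inductive step, but without the base case the conclusion in step 5 does not follow.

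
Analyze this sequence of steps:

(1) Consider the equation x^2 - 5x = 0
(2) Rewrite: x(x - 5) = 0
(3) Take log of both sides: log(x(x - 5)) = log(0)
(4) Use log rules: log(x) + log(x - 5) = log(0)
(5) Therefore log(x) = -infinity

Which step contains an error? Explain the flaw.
Step 3: Take log of both sides: log(x(x - 5)) = log(0)

Step 3 takes the logarithm of both sides, resulting in log(0) on the right side. The logarithm is only defined for positive numbers; log(0) is undefined (approaches negative infinity). This operation is invalid.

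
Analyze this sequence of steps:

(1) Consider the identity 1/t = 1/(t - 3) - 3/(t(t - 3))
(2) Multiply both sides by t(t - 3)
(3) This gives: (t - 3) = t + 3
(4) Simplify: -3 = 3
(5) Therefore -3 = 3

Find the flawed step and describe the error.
Step 3: This gives: (t - 3) = t + 3

Step 3 makes a sign error when clearing denominators. Multiplying -3/(t(t - 3)) by t(t - 3) gives -3, not +3. The correct result is (t - 3) = t - 3, which is trivially true, not (t - 3) = t + 3. (Step 1 is a valid identity: 1/(t - 3) - 3/(t(t - 3)) = (t - 3)/(t(t - 3)) = 1/t.)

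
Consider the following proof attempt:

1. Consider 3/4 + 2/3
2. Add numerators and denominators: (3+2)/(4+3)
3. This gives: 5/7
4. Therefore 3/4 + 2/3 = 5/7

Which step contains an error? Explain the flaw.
Step 2: Add numerators and denominators: (3+2)/(4+3)

Step 2 incorrectly adds fractions by separately adding numerators and denominators. This is wrong. The correct method requires a common denominator: 3/4 + 2/3 = (3×3 + 2×4)/(4×3) = 17/12 = 17/12. The method used gives 5/7, which is different.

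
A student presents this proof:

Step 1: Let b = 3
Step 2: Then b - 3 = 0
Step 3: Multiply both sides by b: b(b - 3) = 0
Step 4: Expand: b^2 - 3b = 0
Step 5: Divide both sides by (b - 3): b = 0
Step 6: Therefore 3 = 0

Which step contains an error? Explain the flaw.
Step 5: Divide both sides by (b - 3): b = 0

Step 5 divides both sides by (b - 3). However, since b = 3, we have (b - 3) = 0. Division by zero is undefined, making this step invalid.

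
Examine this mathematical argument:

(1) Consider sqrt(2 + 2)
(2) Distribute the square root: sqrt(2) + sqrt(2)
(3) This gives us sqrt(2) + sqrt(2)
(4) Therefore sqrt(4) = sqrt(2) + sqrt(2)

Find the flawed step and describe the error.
Step 2: Distribute the square root: sqrt(2) + sqrt(2)

Step 2 incorrectly 'distributes' the square root over addition. The square root function does not distribute: sqrt(a + b) ≠ sqrt(a) + sqrt(b). In fact, sqrt(2 + 2) = sqrt(4) ≈ 2.0000, while sqrt(2) + sqrt(2) ≈ 2.8284.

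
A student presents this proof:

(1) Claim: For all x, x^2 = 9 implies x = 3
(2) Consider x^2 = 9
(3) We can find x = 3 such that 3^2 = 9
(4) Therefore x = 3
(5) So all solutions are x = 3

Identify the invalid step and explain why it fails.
Step 4: Therefore x = 3

Step 4 incorrectly concludes that x = 3 is the only solution. The proof shows that x = 3 is A solution (existence), but does not show it is the ONLY solution (uniqueness). In fact, x = -3 is also a solution since (-3)^2 = 9. Finding one solution doesn't prove there are no others.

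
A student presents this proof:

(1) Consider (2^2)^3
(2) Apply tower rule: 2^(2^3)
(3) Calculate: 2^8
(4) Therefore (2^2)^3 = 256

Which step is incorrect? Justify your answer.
Step 2: Apply tower rule: 2^(2^3)

Step 2 incorrectly states that (a^b)^c = a^(b^c). The correct rule is (a^b)^c = a^(b×c). The actual value is (2^2)^3 = 2^6 = 64, not 2^8 = 256.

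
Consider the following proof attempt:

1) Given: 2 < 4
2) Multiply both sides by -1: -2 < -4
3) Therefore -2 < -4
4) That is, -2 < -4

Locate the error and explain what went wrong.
Step 2: Multiply both sides by -1: -2 < -4

Step 2 multiplies both sides by -1 but fails to reverse the inequality sign. When multiplying (or dividing) an inequality by a negative number, the direction must be reversed. Since 2 < 4, we should get -2 > -4, i.e., -2 > -4.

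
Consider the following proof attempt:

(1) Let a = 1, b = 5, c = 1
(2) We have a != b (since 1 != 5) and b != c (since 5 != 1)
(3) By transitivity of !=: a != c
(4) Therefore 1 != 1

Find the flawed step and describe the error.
Step 3: By transitivity of !=: a != c

Step 3 incorrectly applies transitivity to the '!=' relation. Transitivity states: if a R b and b R c, then a R c. However, '!=' is not transitive. Counterexample: 1 != 5 and 5 != 1, but 1 = 1 (both equal 1). Transitivity holds for relations like <, <=, =, but not for !=.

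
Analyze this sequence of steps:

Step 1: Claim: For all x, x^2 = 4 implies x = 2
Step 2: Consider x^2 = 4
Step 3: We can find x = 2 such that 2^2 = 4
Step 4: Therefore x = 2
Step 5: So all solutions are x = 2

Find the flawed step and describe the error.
Step 4: Therefore x = 2

Step 4 incorrectly concludes that x = 2 is the only solution. The proof shows that x = 2 is A solution (existence), but does not show it is the ONLY solution (uniqueness). In fact, x = -2 is also a solution since (-2)^2 = 4. Finding one solution doesn't prove there are no others.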